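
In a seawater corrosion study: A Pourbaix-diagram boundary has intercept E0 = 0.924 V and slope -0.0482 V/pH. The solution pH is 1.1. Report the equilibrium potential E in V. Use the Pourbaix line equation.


Apply the Pourbaix line equation: E = E0 + slope*pH
E = 0.924 + (-0.0482)*1.1 = 0.924 + (-0.05302) = 0.87098 V
Rounded to 4 decimal places: E = 0.8710 V

0.8710 V


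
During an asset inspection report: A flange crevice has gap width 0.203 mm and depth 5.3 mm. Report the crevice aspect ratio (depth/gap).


Aspect ratio = depth / gap
Ratio = 5.3 / 0.203 = 26.1

26.1


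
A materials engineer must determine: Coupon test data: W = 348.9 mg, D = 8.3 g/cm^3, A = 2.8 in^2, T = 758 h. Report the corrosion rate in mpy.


Apply the mpy weight-loss relation: CR = 534 * W / (D * A * T)
Numerator: 534 * 348.9 = 186312.6
Denominator: 8.3 * 2.8 * 758 = 17615.92
CR = 186312.6 / 17615.92 = 10.576 mpy

10.576 mpy


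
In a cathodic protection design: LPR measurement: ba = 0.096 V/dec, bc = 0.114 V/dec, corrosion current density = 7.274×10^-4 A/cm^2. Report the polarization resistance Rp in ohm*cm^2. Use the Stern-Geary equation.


Apply the Stern-Geary equation: Rp = ba*bc / (2.303*icorr*(ba+bc))
ba*bc = 0.096*0.114 = 0.010944
ba+bc = 0.21; 2.303*icorr*(ba+bc) = 2.303*7.274×10^-4*0.21 = 3.5179246×10^-4
Rp = 0.010944 / 3.5179246×10^-4 = 31.11 ohm*cm^2

31.11 ohm*cm^2


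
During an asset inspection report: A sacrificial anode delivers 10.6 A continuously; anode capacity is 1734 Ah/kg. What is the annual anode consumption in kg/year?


Annual consumption = current * hours per year / capacity
Rate = 10.6 * 8760 / 1734 = 53.6 kg/year

53.6 kg/year


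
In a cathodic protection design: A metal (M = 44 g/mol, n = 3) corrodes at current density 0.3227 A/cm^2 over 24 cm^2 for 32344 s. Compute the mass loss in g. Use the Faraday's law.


Apply Faraday's law: m = i*A*t*M / (n*F)
Total charge passed Q = i*A*t = 0.3227*24*32344 = 250497.8112 C
m = Q*M/(n*F) = 250497.8112*44/(3*96485) = 38.078 g

38.078 g


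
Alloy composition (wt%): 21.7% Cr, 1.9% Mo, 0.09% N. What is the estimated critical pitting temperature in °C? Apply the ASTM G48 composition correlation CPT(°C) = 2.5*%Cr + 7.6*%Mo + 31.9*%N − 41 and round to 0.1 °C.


Apply the ASTM G48 empirical CPT estimate: CPT(°C) = 2.5*%Cr + 7.6*%Mo + 31.9*%N − 41
2.5*21.7 = 54.25; 7.6*1.9 = 14.44; 31.9*0.09 = 2.871
CPT = 54.25 + 14.44 + 2.871 − 41 = 30.561 °C
Rounded to 0.1 °C: CPT ≈ 30.6 °C

30.6 °C


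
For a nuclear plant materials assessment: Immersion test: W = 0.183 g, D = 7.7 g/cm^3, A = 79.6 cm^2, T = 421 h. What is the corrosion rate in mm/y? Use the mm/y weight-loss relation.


Apply the mm/y weight-loss relation: CR = 87600 * W / (D * A * T)
Numerator: 87600 * 0.183 = 16030.8
Denominator: 7.7 * 79.6 * 421 = 258039.32
CR = 16030.8 / 258039.32 = 0.06213 mm/y

0.06213 mm/y


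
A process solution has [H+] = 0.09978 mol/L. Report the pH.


pH = −log10[H+]
pH = −log10(0.09978) = 1.0

1.0


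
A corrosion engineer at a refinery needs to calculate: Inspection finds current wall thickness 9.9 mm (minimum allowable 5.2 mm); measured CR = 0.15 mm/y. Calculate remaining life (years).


Apply the remaining-life relation: RL = (t_current − t_min) / CR
RL = (9.9 − 5.2) / 0.15 = 4.7 / 0.15 = 31.3 years

31.3 years


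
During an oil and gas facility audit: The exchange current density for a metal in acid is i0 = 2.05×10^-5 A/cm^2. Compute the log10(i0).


i0 = 2.05×10^-5 A/cm^2
log10(i0) = -4.688

-4.688


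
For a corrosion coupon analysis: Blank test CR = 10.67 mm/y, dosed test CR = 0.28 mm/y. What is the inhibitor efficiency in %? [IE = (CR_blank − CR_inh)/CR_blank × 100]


Apply the inhibitor-efficiency definition: IE = (CR_blank − CR_inh)/CR_blank × 100
IE = (10.67 − 0.28) / 10.67 × 100
IE = 10.39 / 10.67 × 100 = 97.4 %

97.4 %


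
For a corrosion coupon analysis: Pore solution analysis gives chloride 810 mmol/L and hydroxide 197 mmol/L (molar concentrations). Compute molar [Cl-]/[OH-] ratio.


Threshold parameter = [Cl-] / [OH-] (molar basis; both in mmol/L, so units cancel)
Ratio = 810 / 197 = 4.11

4.11


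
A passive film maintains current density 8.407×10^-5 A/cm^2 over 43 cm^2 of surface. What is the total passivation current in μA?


I = i_pass * A, then convert A → μA (×10^6)
I = 8.407×10^-5 * 43 * 10^6 = 3615.01 μA

3615.01 μA


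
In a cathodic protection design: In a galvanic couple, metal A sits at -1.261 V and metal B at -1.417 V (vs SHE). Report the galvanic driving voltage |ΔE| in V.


Driving voltage is the absolute potential difference.
|ΔE| = |-1.261 − (-1.417)| = 0.156 V

0.156 V


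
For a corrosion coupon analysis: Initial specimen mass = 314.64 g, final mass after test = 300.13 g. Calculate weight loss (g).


Weight loss = initial − final
WL = 314.64 − 300.13 = 14.51 g

14.51 g


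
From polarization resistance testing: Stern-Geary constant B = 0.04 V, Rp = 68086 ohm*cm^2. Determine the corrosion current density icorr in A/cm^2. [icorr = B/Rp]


Apply the Stern-Geary relation: icorr = B / Rp
icorr = 0.04 / 68086 = 5.875×10^-7 A/cm^2

5.875×10^-7 A/cm^2


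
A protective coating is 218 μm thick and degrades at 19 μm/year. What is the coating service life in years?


Service life = thickness / degradation rate
Life = 218 / 19 = 11.5 years

11.5 years


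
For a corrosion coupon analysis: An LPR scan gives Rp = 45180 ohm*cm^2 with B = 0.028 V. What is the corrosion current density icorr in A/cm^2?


Apply the Stern-Geary relation: icorr = B / Rp
icorr = 0.028 / 45180 = 6.197×10^-7 A/cm^2

6.197×10^-7 A/cm^2


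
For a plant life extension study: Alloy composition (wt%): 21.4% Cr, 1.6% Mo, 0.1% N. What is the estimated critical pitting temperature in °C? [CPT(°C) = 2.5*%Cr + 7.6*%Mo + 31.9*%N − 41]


Apply the ASTM G48 empirical CPT estimate: CPT(°C) = 2.5*%Cr + 7.6*%Mo + 31.9*%N − 41
2.5*21.4 = 53.5; 7.6*1.6 = 12.16; 31.9*0.1 = 3.19
CPT = 53.5 + 12.16 + 3.19 − 41 = 27.85 °C
Rounded to 0.1 °C: CPT ≈ 27.9 °C

27.9 °C


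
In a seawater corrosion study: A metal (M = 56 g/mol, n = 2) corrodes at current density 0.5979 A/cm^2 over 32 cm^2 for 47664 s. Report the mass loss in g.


Apply Faraday's law: m = i*A*t*M / (n*F)
Total charge passed Q = i*A*t = 0.5979*32*47664 = 911945.7792 C
m = Q*M/(n*F) = 911945.7792*56/(2*96485) = 264.647 g

264.647 g


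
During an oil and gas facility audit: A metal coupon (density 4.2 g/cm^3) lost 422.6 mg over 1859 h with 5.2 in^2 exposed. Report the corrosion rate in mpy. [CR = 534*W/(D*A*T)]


Apply the mpy weight-loss relation: CR = 534 * W / (D * A * T)
Numerator: 534 * 422.6 = 225668.4
Denominator: 4.2 * 5.2 * 1859 = 40600.56
CR = 225668.4 / 40600.56 = 5.55826 mpy

5.55826 mpy


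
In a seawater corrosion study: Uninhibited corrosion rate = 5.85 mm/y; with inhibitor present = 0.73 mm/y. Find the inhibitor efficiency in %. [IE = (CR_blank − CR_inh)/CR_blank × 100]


Apply the inhibitor-efficiency definition: IE = (CR_blank − CR_inh)/CR_blank × 100
IE = (5.85 − 0.73) / 5.85 × 100
IE = 5.12 / 5.85 × 100 = 87.5 %

87.5 %


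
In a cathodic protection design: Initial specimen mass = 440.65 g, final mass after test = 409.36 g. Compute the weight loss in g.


Weight loss = initial − final
WL = 440.65 − 409.36 = 31.29 g

31.29 g


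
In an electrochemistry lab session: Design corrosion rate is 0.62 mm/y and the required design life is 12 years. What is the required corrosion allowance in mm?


Corrosion allowance = CR × design life
CA = 0.62 * 12 = 7.44 mm

7.44 mm


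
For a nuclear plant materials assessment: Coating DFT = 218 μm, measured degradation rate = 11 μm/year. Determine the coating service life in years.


Service life = thickness / degradation rate
Life = 218 / 11 = 19.8 years

19.8 years


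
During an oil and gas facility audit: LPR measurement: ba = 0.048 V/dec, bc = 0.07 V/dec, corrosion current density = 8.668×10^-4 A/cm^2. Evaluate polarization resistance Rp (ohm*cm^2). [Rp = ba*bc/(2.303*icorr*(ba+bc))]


Apply the Stern-Geary equation: Rp = ba*bc / (2.303*icorr*(ba+bc))
ba*bc = 0.048*0.07 = 0.00336
ba+bc = 0.118; 2.303*icorr*(ba+bc) = 2.303*8.668×10^-4*0.118 = 2.3555637×10^-4
Rp = 0.00336 / 2.3555637×10^-4 = 14.3 ohm*cm^2

14.3 ohm*cm^2


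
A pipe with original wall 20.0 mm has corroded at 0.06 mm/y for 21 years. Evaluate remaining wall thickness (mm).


Remaining wall = original − CR × time
t = 20.0 − 0.06*21 = 20.0 − 1.26 = 18.74 mm

18.74 mm


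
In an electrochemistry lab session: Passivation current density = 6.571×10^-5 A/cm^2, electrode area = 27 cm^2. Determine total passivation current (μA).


I = i_pass * A, then convert A → μA (×10^6)
I = 6.571×10^-5 * 27 * 10^6 = 1774.17 μA

1774.17 μA


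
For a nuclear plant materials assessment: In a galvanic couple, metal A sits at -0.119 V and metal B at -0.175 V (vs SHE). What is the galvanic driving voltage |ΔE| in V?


Driving voltage is the absolute potential difference.
|ΔE| = |-0.119 − (-0.175)| = 0.056 V

0.056 V


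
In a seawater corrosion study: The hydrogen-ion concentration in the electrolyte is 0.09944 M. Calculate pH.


pH = −log10[H+]
pH = −log10(0.09944) = 1.0

1.0


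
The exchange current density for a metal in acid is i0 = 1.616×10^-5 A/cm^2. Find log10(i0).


i0 = 1.616×10^-5 A/cm^2
log10(i0) = -4.792

-4.792


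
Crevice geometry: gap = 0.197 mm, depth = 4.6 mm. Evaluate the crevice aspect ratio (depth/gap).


Aspect ratio = depth / gap
Ratio = 4.6 / 0.197 = 23.4

23.4


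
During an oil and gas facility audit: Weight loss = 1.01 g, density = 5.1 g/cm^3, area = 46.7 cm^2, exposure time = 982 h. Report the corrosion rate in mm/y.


Apply the mm/y weight-loss relation: CR = 87600 * W / (D * A * T)
Numerator: 87600 * 1.01 = 88476.0
Denominator: 5.1 * 46.7 * 982 = 233882.94
CR = 88476.0 / 233882.94 = 0.378292 mm/y

0.378292 mm/y


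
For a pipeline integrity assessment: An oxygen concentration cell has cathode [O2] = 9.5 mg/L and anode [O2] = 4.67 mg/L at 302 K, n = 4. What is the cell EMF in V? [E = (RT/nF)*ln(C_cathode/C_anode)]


Apply the Nernst concentration-cell relation: E = (RT/nF)*ln(C_cathode/C_anode)
RT/nF = 8.314*302/(4*96485) = 0.00650575 V
ln(9.5/4.67) = 0.71013
E = 0.00650575 * 0.71013 = 0.00462 V

0.00462 V


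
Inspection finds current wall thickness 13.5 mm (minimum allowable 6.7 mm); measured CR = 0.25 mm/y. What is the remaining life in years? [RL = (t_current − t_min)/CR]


Apply the remaining-life relation: RL = (t_current − t_min) / CR
RL = (13.5 − 6.7) / 0.25 = 6.8 / 0.25 = 27.2 years

27.2 years


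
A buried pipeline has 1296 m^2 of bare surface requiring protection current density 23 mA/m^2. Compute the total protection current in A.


I = area * current density, then convert mA → A (÷1000)
I = 1296 * 23 / 1000 = 29.81 A

29.81 A


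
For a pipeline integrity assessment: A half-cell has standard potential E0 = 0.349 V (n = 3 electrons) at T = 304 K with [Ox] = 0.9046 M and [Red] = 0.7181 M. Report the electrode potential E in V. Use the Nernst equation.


Apply the Nernst equation: E = E0 + (RT/nF)*ln([Ox]/[Red])
Step 1: RT/nF = 8.314*304/(3*96485) = 0.00873178 V
Step 2: [Ox]/[Red] = 0.9046/0.7181 = 1.259713
Step 3: ln(1.259713) = 0.230884
Step 4: correction = 0.00873178 * 0.230884 = 0.002 V
E = 0.349 + 0.002 = 0.351 V

0.351 V


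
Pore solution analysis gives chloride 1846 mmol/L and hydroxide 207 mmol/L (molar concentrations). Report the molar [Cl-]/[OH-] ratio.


Threshold parameter = [Cl-] / [OH-] (molar basis; both in mmol/L, so units cancel)
Ratio = 1846 / 207 = 8.92

8.92


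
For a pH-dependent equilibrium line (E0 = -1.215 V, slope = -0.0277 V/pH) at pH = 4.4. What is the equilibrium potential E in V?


Apply the Pourbaix line equation: E = E0 + slope*pH
E = -1.215 + (-0.0277)*4.4 = -1.215 + (-0.12188) = -1.33688 V
Rounded to 3 decimal places: E = -1.337 V

-1.337 V


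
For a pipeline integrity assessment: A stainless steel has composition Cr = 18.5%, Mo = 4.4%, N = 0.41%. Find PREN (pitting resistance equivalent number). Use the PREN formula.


Apply the PREN formula: PREN = Cr + 3.3*Mo + 16*N
PREN = 18.5 + 3.3*4.4 + 16*0.41
PREN = 18.5 + 14.52 + 6.56 = 39.58

39.58


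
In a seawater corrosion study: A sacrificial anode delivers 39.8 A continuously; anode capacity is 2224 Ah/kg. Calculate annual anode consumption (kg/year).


Annual consumption = current * hours per year / capacity
Rate = 39.8 * 8760 / 2224 = 156.8 kg/year

156.8 kg/year


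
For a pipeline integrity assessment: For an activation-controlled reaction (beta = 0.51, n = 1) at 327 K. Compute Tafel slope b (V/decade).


Apply the Tafel slope relation: b = 2.303*R*T/(beta*n*F)
Numerator: 2.303 * 8.314 * 327 = 6261.12
Denominator: 0.51 * 1 * 96485 = 49207.35
b = 6261.12 / 49207.35 = 0.1272 V/decade

0.1272 V/decade


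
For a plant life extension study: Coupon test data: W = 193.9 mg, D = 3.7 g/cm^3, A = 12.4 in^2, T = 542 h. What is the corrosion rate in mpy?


Apply the mpy weight-loss relation: CR = 534 * W / (D * A * T)
Numerator: 534 * 193.9 = 103542.6
Denominator: 3.7 * 12.4 * 542 = 24866.96
CR = 103542.6 / 24866.96 = 4.1639 mpy

4.1639 mpy


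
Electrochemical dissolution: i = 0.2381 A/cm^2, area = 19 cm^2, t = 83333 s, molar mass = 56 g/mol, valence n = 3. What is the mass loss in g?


Apply Faraday's law: m = i*A*t*M / (n*F)
Total charge passed Q = i*A*t = 0.2381*19*83333 = 376990.1587 C
m = Q*M/(n*F) = 376990.1587*56/(3*96485) = 72.93517 g

72.93517 g


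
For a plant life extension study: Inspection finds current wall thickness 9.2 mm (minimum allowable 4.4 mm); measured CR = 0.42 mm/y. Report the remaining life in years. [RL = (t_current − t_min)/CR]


Apply the remaining-life relation: RL = (t_current − t_min) / CR
RL = (9.2 − 4.4) / 0.42 = 4.8 / 0.42 = 11.4 years

11.4 years


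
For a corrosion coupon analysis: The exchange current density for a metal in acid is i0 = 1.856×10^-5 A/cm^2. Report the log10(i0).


i0 = 1.856×10^-5 A/cm^2
log10(i0) = -4.731

-4.731


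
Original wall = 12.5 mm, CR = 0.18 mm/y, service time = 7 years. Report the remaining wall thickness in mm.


Remaining wall = original − CR × time
t = 12.5 − 0.18*7 = 12.5 − 1.26 = 11.24 mm

11.24 mm


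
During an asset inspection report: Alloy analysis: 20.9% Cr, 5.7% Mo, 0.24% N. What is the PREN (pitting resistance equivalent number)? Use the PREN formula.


Apply the PREN formula: PREN = Cr + 3.3*Mo + 16*N
PREN = 20.9 + 3.3*5.7 + 16*0.24
PREN = 20.9 + 18.81 + 3.84 = 43.55

43.55


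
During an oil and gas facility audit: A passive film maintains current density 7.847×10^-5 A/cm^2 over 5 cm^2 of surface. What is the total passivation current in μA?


I = i_pass * A, then convert A → μA (×10^6)
I = 7.847×10^-5 * 5 * 10^6 = 392.35 μA

392.35 μA


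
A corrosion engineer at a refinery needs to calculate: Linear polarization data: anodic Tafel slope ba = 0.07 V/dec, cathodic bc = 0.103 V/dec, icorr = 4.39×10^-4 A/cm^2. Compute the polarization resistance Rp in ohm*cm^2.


Apply the Stern-Geary equation: Rp = ba*bc / (2.303*icorr*(ba+bc))
ba*bc = 0.07*0.103 = 0.00721
ba+bc = 0.173; 2.303*icorr*(ba+bc) = 2.303*4.39×10^-4*0.173 = 1.7490594×10^-4
Rp = 0.00721 / 1.7490594×10^-4 = 41.22 ohm*cm^2

41.22 ohm*cm^2


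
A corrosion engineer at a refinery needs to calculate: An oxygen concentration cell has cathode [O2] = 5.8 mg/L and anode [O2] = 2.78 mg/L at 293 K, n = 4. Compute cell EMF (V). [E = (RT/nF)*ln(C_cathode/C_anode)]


Apply the Nernst concentration-cell relation: E = (RT/nF)*ln(C_cathode/C_anode)
RT/nF = 8.314*293/(4*96485) = 0.00631187 V
ln(5.8/2.78) = 0.73541
E = 0.00631187 * 0.73541 = 0.00464 V

0.00464 V


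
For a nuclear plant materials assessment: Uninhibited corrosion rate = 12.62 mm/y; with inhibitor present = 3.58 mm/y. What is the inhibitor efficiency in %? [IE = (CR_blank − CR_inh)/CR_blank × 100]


Apply the inhibitor-efficiency definition: IE = (CR_blank − CR_inh)/CR_blank × 100
IE = (12.62 − 3.58) / 12.62 × 100
IE = 9.04 / 12.62 × 100 = 71.6 %

71.6 %


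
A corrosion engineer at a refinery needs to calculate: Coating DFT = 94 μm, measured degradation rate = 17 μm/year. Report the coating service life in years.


Service life = thickness / degradation rate
Life = 94 / 17 = 5.5 years

5.5 years


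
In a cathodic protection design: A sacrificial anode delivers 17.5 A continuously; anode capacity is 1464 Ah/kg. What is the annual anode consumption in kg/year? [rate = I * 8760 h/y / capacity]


Annual consumption = current * hours per year / capacity
Rate = 17.5 * 8760 / 1464 = 104.7 kg/year

104.7 kg/year


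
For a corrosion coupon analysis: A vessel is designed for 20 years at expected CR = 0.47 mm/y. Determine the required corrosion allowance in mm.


Corrosion allowance = CR × design life
CA = 0.47 * 20 = 9.4 mm

9.4 mm


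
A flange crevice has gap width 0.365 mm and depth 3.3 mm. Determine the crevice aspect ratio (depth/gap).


Aspect ratio = depth / gap
Ratio = 3.3 / 0.365 = 9.0

9.0


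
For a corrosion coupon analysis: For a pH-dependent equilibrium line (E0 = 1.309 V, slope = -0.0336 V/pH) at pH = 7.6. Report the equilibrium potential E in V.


Apply the Pourbaix line equation: E = E0 + slope*pH
E = 1.309 + (-0.0336)*7.6 = 1.309 + (-0.25536) = 1.05364 V
Rounded to 4 decimal places: E = 1.0536 V

1.0536 V


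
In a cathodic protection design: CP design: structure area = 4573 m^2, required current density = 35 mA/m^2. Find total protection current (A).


I = area * current density, then convert mA → A (÷1000)
I = 4573 * 35 / 1000 = 160.06 A

160.06 A


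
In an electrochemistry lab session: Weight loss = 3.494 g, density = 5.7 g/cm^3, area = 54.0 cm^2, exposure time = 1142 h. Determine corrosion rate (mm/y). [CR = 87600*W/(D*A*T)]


Apply the mm/y weight-loss relation: CR = 87600 * W / (D * A * T)
Numerator: 87600 * 3.494 = 306074.4
Denominator: 5.7 * 54.0 * 1142 = 351507.6
CR = 306074.4 / 351507.6 = 0.87075 mm/y

0.87075 mm/y


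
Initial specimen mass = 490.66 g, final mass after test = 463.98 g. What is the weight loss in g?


Weight loss = initial − final
WL = 490.66 − 463.98 = 26.68 g

26.68 g


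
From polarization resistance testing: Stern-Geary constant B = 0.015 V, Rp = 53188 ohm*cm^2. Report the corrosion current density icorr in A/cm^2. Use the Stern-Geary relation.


Apply the Stern-Geary relation: icorr = B / Rp
icorr = 0.015 / 53188 = 2.82×10^-7 A/cm^2

2.82×10^-7 A/cm^2


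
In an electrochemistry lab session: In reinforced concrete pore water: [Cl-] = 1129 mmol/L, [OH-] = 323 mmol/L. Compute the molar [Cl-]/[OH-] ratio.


Threshold parameter = [Cl-] / [OH-] (molar basis; both in mmol/L, so units cancel)
Ratio = 1129 / 323 = 3.5

3.5


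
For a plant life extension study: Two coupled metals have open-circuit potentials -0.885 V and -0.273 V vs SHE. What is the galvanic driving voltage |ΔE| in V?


Driving voltage is the absolute potential difference.
|ΔE| = |-0.885 − (-0.273)| = 0.612 V

0.612 V


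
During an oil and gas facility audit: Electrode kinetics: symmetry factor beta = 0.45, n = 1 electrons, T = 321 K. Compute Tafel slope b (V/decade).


Apply the Tafel slope relation: b = 2.303*R*T/(beta*n*F)
Numerator: 2.303 * 8.314 * 321 = 6146.23
Denominator: 0.45 * 1 * 96485 = 43418.25
b = 6146.23 / 43418.25 = 0.1416 V/decade

0.1416 V/decade


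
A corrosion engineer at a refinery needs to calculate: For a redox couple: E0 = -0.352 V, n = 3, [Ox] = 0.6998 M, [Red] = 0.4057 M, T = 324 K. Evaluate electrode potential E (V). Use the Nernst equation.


Apply the Nernst equation: E = E0 + (RT/nF)*ln([Ox]/[Red])
Step 1: RT/nF = 8.314*324/(3*96485) = 0.00930623 V
Step 2: [Ox]/[Red] = 0.6998/0.4057 = 1.72492
Step 3: ln(1.72492) = 0.545181
Step 4: correction = 0.00930623 * 0.545181 = 0.0051 V
E = -0.352 + 0.0051 = -0.3469 V

-0.3469 V


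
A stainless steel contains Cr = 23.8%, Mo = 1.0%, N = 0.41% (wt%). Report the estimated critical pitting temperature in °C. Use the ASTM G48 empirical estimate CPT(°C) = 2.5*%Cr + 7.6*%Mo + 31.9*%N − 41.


Apply the ASTM G48 empirical CPT estimate: CPT(°C) = 2.5*%Cr + 7.6*%Mo + 31.9*%N − 41
2.5*23.8 = 59.5; 7.6*1.0 = 7.6; 31.9*0.41 = 13.079
CPT = 59.5 + 7.6 + 13.079 − 41 = 39.179 °C
Rounded to 0.1 °C: CPT ≈ 39.2 °C

39.2 °C


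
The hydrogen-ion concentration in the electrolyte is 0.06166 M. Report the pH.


pH = −log10[H+]
pH = −log10(0.06166) = 1.21

1.21


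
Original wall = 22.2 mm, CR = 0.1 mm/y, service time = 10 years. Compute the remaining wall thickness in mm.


Remaining wall = original − CR × time
t = 22.2 − 0.1*10 = 22.2 − 1.0 = 21.2 mm

21.2 mm


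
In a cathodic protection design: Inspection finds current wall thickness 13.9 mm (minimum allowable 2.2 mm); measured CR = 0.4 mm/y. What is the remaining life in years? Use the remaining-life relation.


Apply the remaining-life relation: RL = (t_current − t_min) / CR
RL = (13.9 − 2.2) / 0.4 = 11.7 / 0.4 = 29.3 years

29.3 years


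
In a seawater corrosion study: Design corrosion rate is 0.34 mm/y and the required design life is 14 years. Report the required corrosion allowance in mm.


Corrosion allowance = CR × design life
CA = 0.34 * 14 = 4.76 mm

4.76 mm


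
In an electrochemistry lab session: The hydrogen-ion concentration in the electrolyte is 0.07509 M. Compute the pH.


pH = −log10[H+]
pH = −log10(0.07509) = 1.12

1.12


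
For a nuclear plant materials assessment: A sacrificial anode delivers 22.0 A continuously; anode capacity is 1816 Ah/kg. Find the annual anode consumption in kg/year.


Annual consumption = current * hours per year / capacity
Rate = 22.0 * 8760 / 1816 = 106.1 kg/year

106.1 kg/year


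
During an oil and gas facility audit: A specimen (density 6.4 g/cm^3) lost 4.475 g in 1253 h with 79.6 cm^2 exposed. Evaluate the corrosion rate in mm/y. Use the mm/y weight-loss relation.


Apply the mm/y weight-loss relation: CR = 87600 * W / (D * A * T)
Numerator: 87600 * 4.475 = 392010.0
Denominator: 6.4 * 79.6 * 1253 = 638328.32
CR = 392010.0 / 638328.32 = 0.61412 mm/y

0.61412 mm/y


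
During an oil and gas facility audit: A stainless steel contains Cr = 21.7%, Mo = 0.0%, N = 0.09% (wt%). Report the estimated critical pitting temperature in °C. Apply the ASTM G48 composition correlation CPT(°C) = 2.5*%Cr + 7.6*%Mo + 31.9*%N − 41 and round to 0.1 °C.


Apply the ASTM G48 empirical CPT estimate: CPT(°C) = 2.5*%Cr + 7.6*%Mo + 31.9*%N − 41
2.5*21.7 = 54.25; 7.6*0.0 = 0; 31.9*0.09 = 2.871
CPT = 54.25 + 0 + 2.871 − 41 = 16.121 °C
Rounded to 0.1 °C: CPT ≈ 16.1 °C

16.1 °C


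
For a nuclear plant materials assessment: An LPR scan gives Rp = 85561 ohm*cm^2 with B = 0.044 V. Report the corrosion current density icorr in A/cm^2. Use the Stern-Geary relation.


Apply the Stern-Geary relation: icorr = B / Rp
icorr = 0.044 / 85561 = 5.143×10^-7 A/cm^2

5.143×10^-7 A/cm^2


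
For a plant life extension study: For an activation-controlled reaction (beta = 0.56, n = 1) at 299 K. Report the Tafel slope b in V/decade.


Apply the Tafel slope relation: b = 2.303*R*T/(beta*n*F)
Numerator: 2.303 * 8.314 * 299 = 5725.0
Denominator: 0.56 * 1 * 96485 = 54031.6
b = 5725.0 / 54031.6 = 0.106 V/decade

0.106 V/decade


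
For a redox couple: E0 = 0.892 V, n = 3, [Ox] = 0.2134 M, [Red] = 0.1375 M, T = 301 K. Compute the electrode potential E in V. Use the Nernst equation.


Apply the Nernst equation: E = E0 + (RT/nF)*ln([Ox]/[Red])
Step 1: RT/nF = 8.314*301/(3*96485) = 0.00864561 V
Step 2: [Ox]/[Red] = 0.2134/0.1375 = 1.552
Step 3: ln(1.552) = 0.439544
Step 4: correction = 0.00864561 * 0.439544 = 0.004 V
E = 0.892 + 0.004 = 0.896 V

0.896 V


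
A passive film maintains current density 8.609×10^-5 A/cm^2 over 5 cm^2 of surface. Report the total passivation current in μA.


I = i_pass * A, then convert A → μA (×10^6)
I = 8.609×10^-5 * 5 * 10^6 = 430.45 μA

430.45 μA


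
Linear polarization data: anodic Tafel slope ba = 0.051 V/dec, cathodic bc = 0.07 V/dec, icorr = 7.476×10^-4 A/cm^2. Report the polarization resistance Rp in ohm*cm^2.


Apply the Stern-Geary equation: Rp = ba*bc / (2.303*icorr*(ba+bc))
ba*bc = 0.051*0.07 = 0.00357
ba+bc = 0.121; 2.303*icorr*(ba+bc) = 2.303*7.476×10^-4*0.121 = 2.0832846×10^-4
Rp = 0.00357 / 2.0832846×10^-4 = 17.14 ohm*cm^2

17.14 ohm*cm^2


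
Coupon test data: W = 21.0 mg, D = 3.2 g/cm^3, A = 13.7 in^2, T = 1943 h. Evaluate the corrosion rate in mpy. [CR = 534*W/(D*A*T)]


Apply the mpy weight-loss relation: CR = 534 * W / (D * A * T)
Numerator: 534 * 21.0 = 11214.0
Denominator: 3.2 * 13.7 * 1943 = 85181.12
CR = 11214.0 / 85181.12 = 0.13165 mpy

0.13165 mpy


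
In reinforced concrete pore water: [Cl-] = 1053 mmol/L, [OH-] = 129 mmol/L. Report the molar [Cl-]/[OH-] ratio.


Threshold parameter = [Cl-] / [OH-] (molar basis; both in mmol/L, so units cancel)
Ratio = 1053 / 129 = 8.16

8.16


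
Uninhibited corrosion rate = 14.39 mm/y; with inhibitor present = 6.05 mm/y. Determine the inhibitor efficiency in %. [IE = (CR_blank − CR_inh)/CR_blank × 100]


Apply the inhibitor-efficiency definition: IE = (CR_blank − CR_inh)/CR_blank × 100
IE = (14.39 − 6.05) / 14.39 × 100
IE = 8.34 / 14.39 × 100 = 58.0 %

58.0 %


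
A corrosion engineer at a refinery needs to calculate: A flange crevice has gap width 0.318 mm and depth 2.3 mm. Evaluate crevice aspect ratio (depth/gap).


Aspect ratio = depth / gap
Ratio = 2.3 / 0.318 = 7.2

7.2


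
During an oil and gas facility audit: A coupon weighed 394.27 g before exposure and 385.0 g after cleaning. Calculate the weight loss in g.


Weight loss = initial − final
WL = 394.27 − 385.0 = 9.27 g

9.27 g


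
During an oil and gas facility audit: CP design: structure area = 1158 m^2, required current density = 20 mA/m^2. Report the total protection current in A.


I = area * current density, then convert mA → A (÷1000)
I = 1158 * 20 / 1000 = 23.16 A

23.16 A


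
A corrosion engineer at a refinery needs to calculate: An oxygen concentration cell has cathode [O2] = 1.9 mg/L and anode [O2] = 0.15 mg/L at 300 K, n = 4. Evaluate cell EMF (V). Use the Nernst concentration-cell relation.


Apply the Nernst concentration-cell relation: E = (RT/nF)*ln(C_cathode/C_anode)
RT/nF = 8.314*300/(4*96485) = 0.00646266 V
ln(1.9/0.15) = 2.53897
E = 0.00646266 * 2.53897 = 0.01641 V

0.01641 V


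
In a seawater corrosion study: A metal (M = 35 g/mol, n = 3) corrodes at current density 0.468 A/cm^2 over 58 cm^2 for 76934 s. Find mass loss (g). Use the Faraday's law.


Apply Faraday's law: m = i*A*t*M / (n*F)
Total charge passed Q = i*A*t = 0.468*58*76934 = 2088296.496 C
m = Q*M/(n*F) = 2088296.496*35/(3*96485) = 252.51 g

252.51 g


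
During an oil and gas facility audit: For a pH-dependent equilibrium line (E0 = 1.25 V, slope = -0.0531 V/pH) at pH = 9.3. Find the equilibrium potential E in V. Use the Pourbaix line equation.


Apply the Pourbaix line equation: E = E0 + slope*pH
E = 1.25 + (-0.0531)*9.3 = 1.25 + (-0.49383) = 0.75617 V
Rounded to 4 decimal places: E = 0.7562 V

0.7562 V


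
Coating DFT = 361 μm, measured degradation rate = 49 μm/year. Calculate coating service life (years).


Service life = thickness / degradation rate
Life = 361 / 49 = 7.4 years

7.4 years


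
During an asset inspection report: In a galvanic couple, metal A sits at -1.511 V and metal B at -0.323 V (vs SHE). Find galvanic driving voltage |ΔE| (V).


Driving voltage is the absolute potential difference.
|ΔE| = |-1.511 − (-0.323)| = 1.188 V

1.188 V


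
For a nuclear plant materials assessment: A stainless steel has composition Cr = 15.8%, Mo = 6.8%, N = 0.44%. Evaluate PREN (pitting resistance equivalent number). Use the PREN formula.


Apply the PREN formula: PREN = Cr + 3.3*Mo + 16*N
PREN = 15.8 + 3.3*6.8 + 16*0.44
PREN = 15.8 + 22.44 + 7.04 = 45.28

45.28


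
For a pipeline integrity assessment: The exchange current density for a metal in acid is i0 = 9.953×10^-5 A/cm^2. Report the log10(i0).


i0 = 9.953×10^-5 A/cm^2
log10(i0) = -4.002

-4.002


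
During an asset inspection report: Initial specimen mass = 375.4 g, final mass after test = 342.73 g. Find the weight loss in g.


Weight loss = initial − final
WL = 375.4 − 342.73 = 32.67 g

32.67 g


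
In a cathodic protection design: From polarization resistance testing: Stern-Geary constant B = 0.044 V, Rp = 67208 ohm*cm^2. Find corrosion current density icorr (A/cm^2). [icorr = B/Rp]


Apply the Stern-Geary relation: icorr = B / Rp
icorr = 0.044 / 67208 = 6.547×10^-7 A/cm^2

6.547×10^-7 A/cm^2


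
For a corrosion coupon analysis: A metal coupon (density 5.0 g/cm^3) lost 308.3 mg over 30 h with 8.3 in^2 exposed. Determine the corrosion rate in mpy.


Apply the mpy weight-loss relation: CR = 534 * W / (D * A * T)
Numerator: 534 * 308.3 = 164632.2
Denominator: 5.0 * 8.3 * 30 = 1245.0
CR = 164632.2 / 1245.0 = 132.2347 mpy

132.2347 mpy


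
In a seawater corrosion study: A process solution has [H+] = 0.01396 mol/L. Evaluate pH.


pH = −log10[H+]
pH = −log10(0.01396) = 1.86

1.86


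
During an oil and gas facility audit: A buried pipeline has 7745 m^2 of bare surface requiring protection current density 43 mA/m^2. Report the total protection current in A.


I = area * current density, then convert mA → A (÷1000)
I = 7745 * 43 / 1000 = 333.04 A

333.04 A


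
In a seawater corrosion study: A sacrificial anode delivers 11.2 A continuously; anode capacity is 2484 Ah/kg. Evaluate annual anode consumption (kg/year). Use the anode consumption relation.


Annual consumption = current * hours per year / capacity
Rate = 11.2 * 8760 / 2484 = 39.5 kg/year

39.5 kg/year


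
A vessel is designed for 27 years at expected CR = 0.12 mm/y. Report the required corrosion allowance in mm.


Corrosion allowance = CR × design life
CA = 0.12 * 27 = 3.24 mm

3.24 mm


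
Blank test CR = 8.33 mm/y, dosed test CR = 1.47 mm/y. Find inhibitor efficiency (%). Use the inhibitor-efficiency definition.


Apply the inhibitor-efficiency definition: IE = (CR_blank − CR_inh)/CR_blank × 100
IE = (8.33 − 1.47) / 8.33 × 100
IE = 6.86 / 8.33 × 100 = 82.4 %

82.4 %


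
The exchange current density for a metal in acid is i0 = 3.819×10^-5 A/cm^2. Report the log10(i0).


i0 = 3.819×10^-5 A/cm^2
log10(i0) = -4.418

-4.418


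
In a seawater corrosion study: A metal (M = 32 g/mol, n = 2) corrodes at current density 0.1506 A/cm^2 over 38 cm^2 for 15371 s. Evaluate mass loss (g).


Apply Faraday's law: m = i*A*t*M / (n*F)
Total charge passed Q = i*A*t = 0.1506*38*15371 = 87965.1588 C
m = Q*M/(n*F) = 87965.1588*32/(2*96485) = 14.587 g

14.587 g


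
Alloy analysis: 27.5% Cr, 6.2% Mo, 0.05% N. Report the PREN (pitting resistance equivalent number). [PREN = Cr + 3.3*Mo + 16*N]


Apply the PREN formula: PREN = Cr + 3.3*Mo + 16*N
PREN = 27.5 + 3.3*6.2 + 16*0.05
PREN = 27.5 + 20.46 + 0.8 = 48.76

48.76


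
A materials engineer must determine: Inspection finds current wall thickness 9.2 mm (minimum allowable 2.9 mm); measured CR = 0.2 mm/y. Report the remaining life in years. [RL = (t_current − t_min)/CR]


Apply the remaining-life relation: RL = (t_current − t_min) / CR
RL = (9.2 − 2.9) / 0.2 = 6.3 / 0.2 = 31.5 years

31.5 years


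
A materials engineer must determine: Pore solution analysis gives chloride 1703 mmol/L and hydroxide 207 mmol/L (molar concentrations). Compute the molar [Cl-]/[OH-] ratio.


Threshold parameter = [Cl-] / [OH-] (molar basis; both in mmol/L, so units cancel)
Ratio = 1703 / 207 = 8.23

8.23


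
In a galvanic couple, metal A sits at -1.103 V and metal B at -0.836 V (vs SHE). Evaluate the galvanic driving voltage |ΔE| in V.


Driving voltage is the absolute potential difference.
|ΔE| = |-1.103 − (-0.836)| = 0.267 V

0.267 V


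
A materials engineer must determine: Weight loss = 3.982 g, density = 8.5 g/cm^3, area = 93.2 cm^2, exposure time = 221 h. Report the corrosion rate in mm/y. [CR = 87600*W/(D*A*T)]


Apply the mm/y weight-loss relation: CR = 87600 * W / (D * A * T)
Numerator: 87600 * 3.982 = 348823.2
Denominator: 8.5 * 93.2 * 221 = 175076.2
CR = 348823.2 / 175076.2 = 1.992408 mm/y

1.992408 mm/y


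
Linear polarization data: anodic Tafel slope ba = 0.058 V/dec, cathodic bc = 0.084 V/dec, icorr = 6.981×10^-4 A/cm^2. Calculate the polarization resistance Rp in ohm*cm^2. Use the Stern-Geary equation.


Apply the Stern-Geary equation: Rp = ba*bc / (2.303*icorr*(ba+bc))
ba*bc = 0.058*0.084 = 0.004872
ba+bc = 0.142; 2.303*icorr*(ba+bc) = 2.303*6.981×10^-4*0.142 = 2.2829685×10^-4
Rp = 0.004872 / 2.2829685×10^-4 = 21.34 ohm*cm^2

21.34 ohm*cm^2


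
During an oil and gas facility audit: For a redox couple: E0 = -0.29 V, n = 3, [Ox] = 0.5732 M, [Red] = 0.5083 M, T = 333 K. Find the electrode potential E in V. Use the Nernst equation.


Apply the Nernst equation: E = E0 + (RT/nF)*ln([Ox]/[Red])
Step 1: RT/nF = 8.314*333/(3*96485) = 0.00956474 V
Step 2: [Ox]/[Red] = 0.5732/0.5083 = 1.127681
Step 3: ln(1.127681) = 0.120163
Step 4: correction = 0.00956474 * 0.120163 = 0.001 V
E = -0.29 + 0.001 = -0.289 V

-0.289 V


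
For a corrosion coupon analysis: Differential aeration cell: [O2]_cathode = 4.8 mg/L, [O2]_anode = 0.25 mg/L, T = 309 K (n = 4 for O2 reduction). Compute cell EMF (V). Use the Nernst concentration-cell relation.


Apply the Nernst concentration-cell relation: E = (RT/nF)*ln(C_cathode/C_anode)
RT/nF = 8.314*309/(4*96485) = 0.00665654 V
ln(4.8/0.25) = 2.95491
E = 0.00665654 * 2.95491 = 0.01967 V

0.01967 V


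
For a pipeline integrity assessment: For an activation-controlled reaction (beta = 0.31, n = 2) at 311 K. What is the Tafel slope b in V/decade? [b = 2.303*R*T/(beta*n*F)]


Apply the Tafel slope relation: b = 2.303*R*T/(beta*n*F)
Numerator: 2.303 * 8.314 * 311 = 5954.76
Denominator: 0.31 * 2 * 96485 = 59820.7
b = 5954.76 / 59820.7 = 0.0995 V/decade

0.0995 V/decade


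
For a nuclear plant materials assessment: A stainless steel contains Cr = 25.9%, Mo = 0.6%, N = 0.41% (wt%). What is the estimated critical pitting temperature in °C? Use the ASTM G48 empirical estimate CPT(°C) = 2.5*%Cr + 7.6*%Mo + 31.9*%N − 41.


Apply the ASTM G48 empirical CPT estimate: CPT(°C) = 2.5*%Cr + 7.6*%Mo + 31.9*%N − 41
2.5*25.9 = 64.75; 7.6*0.6 = 4.56; 31.9*0.41 = 13.079
CPT = 64.75 + 4.56 + 13.079 − 41 = 41.389 °C
Rounded to 0.1 °C: CPT ≈ 41.4 °C

41.4 °C


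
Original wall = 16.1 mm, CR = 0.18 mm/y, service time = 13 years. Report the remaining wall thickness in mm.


Remaining wall = original − CR × time
t = 16.1 − 0.18*13 = 16.1 − 2.34 = 13.76 mm

13.76 mm


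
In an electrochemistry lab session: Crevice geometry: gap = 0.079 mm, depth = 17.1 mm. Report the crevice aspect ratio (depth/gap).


Aspect ratio = depth / gap
Ratio = 17.1 / 0.079 = 216.5

216.5


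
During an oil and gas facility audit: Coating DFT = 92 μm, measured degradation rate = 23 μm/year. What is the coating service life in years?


Service life = thickness / degradation rate
Life = 92 / 23 = 4.0 years

4.0 years


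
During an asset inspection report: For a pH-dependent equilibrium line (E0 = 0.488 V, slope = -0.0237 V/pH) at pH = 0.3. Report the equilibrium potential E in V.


Apply the Pourbaix line equation: E = E0 + slope*pH
E = 0.488 + (-0.0237)*0.3 = 0.488 + (-0.00711) = 0.48089 V
Rounded to 4 decimal places: E = 0.4809 V

0.4809 V


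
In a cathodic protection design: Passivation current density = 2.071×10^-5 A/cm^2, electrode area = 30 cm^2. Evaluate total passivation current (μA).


I = i_pass * A, then convert A → μA (×10^6)
I = 2.071×10^-5 * 30 * 10^6 = 621.3 μA

621.3 μA


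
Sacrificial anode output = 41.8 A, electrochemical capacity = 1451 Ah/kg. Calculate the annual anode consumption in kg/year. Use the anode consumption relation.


Annual consumption = current * hours per year / capacity
Rate = 41.8 * 8760 / 1451 = 252.4 kg/year

252.4 kg/year


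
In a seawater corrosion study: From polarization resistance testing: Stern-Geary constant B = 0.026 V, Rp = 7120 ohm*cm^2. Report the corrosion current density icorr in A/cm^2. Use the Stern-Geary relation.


Apply the Stern-Geary relation: icorr = B / Rp
icorr = 0.026 / 7120 = 3.652×10^-6 A/cm^2

3.652×10^-6 A/cm^2


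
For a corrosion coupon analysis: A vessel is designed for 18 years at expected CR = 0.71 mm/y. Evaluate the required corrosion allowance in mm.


Corrosion allowance = CR × design life
CA = 0.71 * 18 = 12.78 mm

12.78 mm


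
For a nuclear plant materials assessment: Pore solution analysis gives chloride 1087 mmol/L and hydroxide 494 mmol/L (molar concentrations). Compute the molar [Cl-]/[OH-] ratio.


Threshold parameter = [Cl-] / [OH-] (molar basis; both in mmol/L, so units cancel)
Ratio = 1087 / 494 = 2.2

2.2


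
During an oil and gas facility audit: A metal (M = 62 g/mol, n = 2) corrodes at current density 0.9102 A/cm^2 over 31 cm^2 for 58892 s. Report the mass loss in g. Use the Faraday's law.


Apply Faraday's law: m = i*A*t*M / (n*F)
Total charge passed Q = i*A*t = 0.9102*31*58892 = 1661708.4504 C
m = Q*M/(n*F) = 1661708.4504*62/(2*96485) = 533.8961 g

533.8961 g


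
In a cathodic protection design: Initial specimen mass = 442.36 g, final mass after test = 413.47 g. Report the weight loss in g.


Weight loss = initial − final
WL = 442.36 − 413.47 = 28.89 g

28.89 g


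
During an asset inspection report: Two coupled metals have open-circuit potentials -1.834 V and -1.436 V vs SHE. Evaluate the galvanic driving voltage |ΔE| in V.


Driving voltage is the absolute potential difference.
|ΔE| = |-1.834 − (-1.436)| = 0.398 V

0.398 V


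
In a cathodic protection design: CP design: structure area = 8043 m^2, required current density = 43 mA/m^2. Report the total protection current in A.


I = area * current density, then convert mA → A (÷1000)
I = 8043 * 43 / 1000 = 345.85 A

345.85 A


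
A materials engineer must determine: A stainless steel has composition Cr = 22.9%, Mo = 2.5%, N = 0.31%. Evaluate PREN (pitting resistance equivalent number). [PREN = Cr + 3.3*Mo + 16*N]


Apply the PREN formula: PREN = Cr + 3.3*Mo + 16*N
PREN = 22.9 + 3.3*2.5 + 16*0.31
PREN = 22.9 + 8.25 + 4.96 = 36.11

36.11


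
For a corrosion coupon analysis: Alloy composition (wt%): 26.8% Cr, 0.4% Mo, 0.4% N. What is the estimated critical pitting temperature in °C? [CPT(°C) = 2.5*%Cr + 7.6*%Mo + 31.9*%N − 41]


Apply the ASTM G48 empirical CPT estimate: CPT(°C) = 2.5*%Cr + 7.6*%Mo + 31.9*%N − 41
2.5*26.8 = 67; 7.6*0.4 = 3.04; 31.9*0.4 = 12.76
CPT = 67 + 3.04 + 12.76 − 41 = 41.8 °C
Rounded to 0.1 °C: CPT ≈ 41.8 °C

41.8 °C


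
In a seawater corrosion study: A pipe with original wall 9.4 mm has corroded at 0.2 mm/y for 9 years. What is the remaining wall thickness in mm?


Remaining wall = original − CR × time
t = 9.4 − 0.2*9 = 9.4 − 1.8 = 7.6 mm

7.6 mm


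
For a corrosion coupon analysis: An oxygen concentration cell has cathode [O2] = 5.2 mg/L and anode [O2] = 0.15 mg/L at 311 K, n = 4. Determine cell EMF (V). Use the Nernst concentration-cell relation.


Apply the Nernst concentration-cell relation: E = (RT/nF)*ln(C_cathode/C_anode)
RT/nF = 8.314*311/(4*96485) = 0.00669963 V
ln(5.2/0.15) = 3.54578
E = 0.00669963 * 3.54578 = 0.02376 V

0.02376 V


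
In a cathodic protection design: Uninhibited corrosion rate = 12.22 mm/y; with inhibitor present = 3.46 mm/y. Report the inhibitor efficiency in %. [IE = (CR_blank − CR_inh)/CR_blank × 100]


Apply the inhibitor-efficiency definition: IE = (CR_blank − CR_inh)/CR_blank × 100
IE = (12.22 − 3.46) / 12.22 × 100
IE = 8.76 / 12.22 × 100 = 71.7 %

71.7 %
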